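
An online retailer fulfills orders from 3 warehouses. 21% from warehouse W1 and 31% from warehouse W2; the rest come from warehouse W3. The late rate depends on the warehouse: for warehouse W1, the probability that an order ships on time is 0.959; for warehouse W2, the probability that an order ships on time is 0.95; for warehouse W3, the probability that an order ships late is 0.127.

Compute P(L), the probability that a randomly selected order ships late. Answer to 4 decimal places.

P(W3) = 1 − (0.21 + 0.31) = 0.48.
P(L|W1) = 1 − 0.959 = 0.041.
P(L|W2) = 1 − 0.95 = 0.05.
Summing over the partition,
P(L) = P(L|W1)·P(W1) + P(L|W2)·P(W2) + P(L|W3)·P(W3)
      = 0.041·0.21 + 0.05·0.31 + 0.127·0.48
      = 0.00861 + 0.0155 + 0.06096 = 0.08507

0.0851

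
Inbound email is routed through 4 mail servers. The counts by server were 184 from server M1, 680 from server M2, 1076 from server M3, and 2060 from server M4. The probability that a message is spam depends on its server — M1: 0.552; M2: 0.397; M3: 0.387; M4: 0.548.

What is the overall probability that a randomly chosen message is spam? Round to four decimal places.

Total: 184 + 680 + 1076 + 2060 = 4000.
P(M1) = 184/4000 = 0.046. P(M2) = 680/4000 = 0.17. P(M3) = 1076/4000 = 0.269. P(M4) = 2060/4000 = 0.515.
Using total probability over the partition,
P(S) = P(S|M1)·P(M1) + P(S|M2)·P(M2) + P(S|M3)·P(M3) + P(S|M4)·P(M4)
      = 0.552·0.046 + 0.397·0.17 + 0.387·0.269 + 0.548·0.515
      = 0.025392 + 0.06749 + 0.104103 + 0.28222 = 0.479205

P(S) ≈ 0.4792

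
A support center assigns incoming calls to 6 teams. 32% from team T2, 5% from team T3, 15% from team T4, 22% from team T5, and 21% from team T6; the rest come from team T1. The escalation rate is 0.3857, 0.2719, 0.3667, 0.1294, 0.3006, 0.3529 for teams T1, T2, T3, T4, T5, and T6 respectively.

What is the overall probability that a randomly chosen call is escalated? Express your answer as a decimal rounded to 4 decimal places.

P(T1) = 1 − (0.32 + 0.05 + 0.15 + 0.22 + 0.21) = 0.05.
P(E) = P(E|T1)·P(T1) + P(E|T2)·P(T2) + P(E|T3)·P(T3) + P(E|T4)·P(T4) + P(E|T5)·P(T5) + P(E|T6)·P(T6)
      = 0.3857·0.05 + 0.2719·0.32 + 0.3667·0.05 + 0.1294·0.15 + 0.3006·0.22 + 0.3529·0.21
      = 0.019285 + 0.087008 + 0.018335 + 0.01941 + 0.066132 + 0.074109 = 0.284279

0.2843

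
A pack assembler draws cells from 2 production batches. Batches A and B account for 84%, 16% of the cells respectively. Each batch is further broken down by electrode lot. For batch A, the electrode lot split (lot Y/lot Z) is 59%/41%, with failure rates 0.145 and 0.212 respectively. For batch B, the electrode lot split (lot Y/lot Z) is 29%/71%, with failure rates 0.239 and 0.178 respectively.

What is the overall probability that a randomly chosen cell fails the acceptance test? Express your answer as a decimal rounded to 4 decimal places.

0.1762

P(F|A) = 0.59·0.145 + 0.41·0.212 = 0.08555 + 0.08692 = 0.17247
P(F|B) = 0.29·0.239 + 0.71·0.178 = 0.06931 + 0.12638 = 0.19569
Then overall,
P(F) = 0.84·0.17247 + 0.16·0.19569
      = 0.1448748 + 0.0313104 = 0.1761852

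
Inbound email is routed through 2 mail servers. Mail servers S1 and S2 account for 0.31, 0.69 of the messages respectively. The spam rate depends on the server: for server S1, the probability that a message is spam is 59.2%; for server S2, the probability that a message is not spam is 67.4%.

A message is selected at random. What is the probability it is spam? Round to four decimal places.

P(S|S2) = 1 − 0.674 = 0.326.
By the law of total probability,
P(S) = P(S|S1)·P(S1) + P(S|S2)·P(S2)
      = 0.592·0.31 + 0.326·0.69
      = 0.18352 + 0.22494 = 0.40846

P(S) ≈ 0.4085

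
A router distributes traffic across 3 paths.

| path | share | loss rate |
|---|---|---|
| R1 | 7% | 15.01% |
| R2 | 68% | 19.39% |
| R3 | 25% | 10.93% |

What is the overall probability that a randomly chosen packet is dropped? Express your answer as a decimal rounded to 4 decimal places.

P(L) = P(L|R1)·P(R1) + P(L|R2)·P(R2) + P(L|R3)·P(R3)
      = 0.1501·0.07 + 0.1939·0.68 + 0.1093·0.25
      = 0.010507 + 0.131852 + 0.027325 = 0.169684

P(L) ≈ 0.1697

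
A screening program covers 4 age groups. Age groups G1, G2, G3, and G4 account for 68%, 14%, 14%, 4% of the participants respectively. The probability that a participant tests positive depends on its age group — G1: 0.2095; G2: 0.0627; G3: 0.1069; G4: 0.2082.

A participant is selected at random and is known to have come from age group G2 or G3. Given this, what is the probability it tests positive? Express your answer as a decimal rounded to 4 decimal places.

0.0848

Let S = {G2, G3}.
P(S) = 0.14 + 0.14 = 0.28.
P(T ∩ S) = 0.0627·0.14 + 0.1069·0.14 = 0.008778 + 0.014966 = 0.023744.
P(T | S) = 0.023744 / 0.28 = 0.084800…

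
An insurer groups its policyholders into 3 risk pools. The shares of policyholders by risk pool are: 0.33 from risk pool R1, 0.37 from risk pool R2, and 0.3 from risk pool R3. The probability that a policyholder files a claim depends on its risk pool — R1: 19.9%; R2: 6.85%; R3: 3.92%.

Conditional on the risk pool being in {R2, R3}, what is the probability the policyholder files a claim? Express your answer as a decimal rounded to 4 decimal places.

0.0554

Let S = {R2, R3}.
P(S) = 0.37 + 0.3 = 0.67.
P(C ∩ S) = 0.0685·0.37 + 0.0392·0.3 = 0.025345 + 0.01176 = 0.037105.
P(C | S) = 0.037105 / 0.67 = 0.055381…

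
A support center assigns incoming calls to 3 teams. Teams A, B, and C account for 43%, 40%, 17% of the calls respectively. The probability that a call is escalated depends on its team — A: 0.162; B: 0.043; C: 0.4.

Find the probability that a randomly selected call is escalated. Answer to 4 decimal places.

P(E) ≈ 0.1549

P(E) = P(E|A)·P(A) + P(E|B)·P(B) + P(E|C)·P(C)
      = 0.162·0.43 + 0.043·0.4 + 0.4·0.17
      = 0.06966 + 0.0172 + 0.068 = 0.15486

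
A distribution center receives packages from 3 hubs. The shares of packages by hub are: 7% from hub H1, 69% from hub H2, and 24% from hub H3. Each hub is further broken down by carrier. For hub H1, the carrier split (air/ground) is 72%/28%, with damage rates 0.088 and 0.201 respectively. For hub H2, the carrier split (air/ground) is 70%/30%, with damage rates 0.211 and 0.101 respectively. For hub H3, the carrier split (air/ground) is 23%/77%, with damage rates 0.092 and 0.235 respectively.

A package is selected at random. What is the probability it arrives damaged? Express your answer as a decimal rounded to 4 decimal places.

P(D|H1) = 0.72·0.088 + 0.28·0.201 = 0.06336 + 0.05628 = 0.11964
P(D|H2) = 0.7·0.211 + 0.3·0.101 = 0.1477 + 0.0303 = 0.178
P(D|H3) = 0.23·0.092 + 0.77·0.235 = 0.02116 + 0.18095 = 0.20211
By total probability over the outer partition,
P(D) = 0.07·0.11964 + 0.69·0.178 + 0.24·0.20211
      = 0.0083748 + 0.12282 + 0.0485064 = 0.1797012

P(D) ≈ 0.1797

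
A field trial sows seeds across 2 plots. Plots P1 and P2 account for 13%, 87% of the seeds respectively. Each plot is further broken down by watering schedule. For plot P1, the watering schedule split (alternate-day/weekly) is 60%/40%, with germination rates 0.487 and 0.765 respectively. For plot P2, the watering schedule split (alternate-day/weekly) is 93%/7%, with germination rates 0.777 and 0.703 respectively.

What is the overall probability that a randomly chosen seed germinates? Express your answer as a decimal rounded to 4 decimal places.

P(G|P1) = 0.6·0.487 + 0.4·0.765 = 0.2922 + 0.306 = 0.5982
P(G|P2) = 0.93·0.777 + 0.07·0.703 = 0.72261 + 0.04921 = 0.77182
Then overall,
P(G) = 0.13·0.5982 + 0.87·0.77182
      = 0.077766 + 0.6714834 = 0.7492494

P(G) ≈ 0.7492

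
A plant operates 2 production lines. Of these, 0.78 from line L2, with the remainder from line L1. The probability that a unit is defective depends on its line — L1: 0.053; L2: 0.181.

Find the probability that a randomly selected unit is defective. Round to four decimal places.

P(D) ≈ 0.1528

P(L1) = 1 − (0.78) = 0.22.
Summing over the partition,
P(D) = P(D|L1)·P(L1) + P(D|L2)·P(L2)
      = 0.053·0.22 + 0.181·0.78
      = 0.01166 + 0.14118 = 0.15284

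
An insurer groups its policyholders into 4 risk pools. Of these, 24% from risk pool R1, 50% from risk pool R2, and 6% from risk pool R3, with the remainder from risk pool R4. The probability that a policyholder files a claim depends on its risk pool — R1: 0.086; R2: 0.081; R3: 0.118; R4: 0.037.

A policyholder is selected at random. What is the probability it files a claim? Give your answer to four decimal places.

P(C) ≈ 0.0756

P(R4) = 1 − (0.24 + 0.5 + 0.06) = 0.2.
P(C) = P(C|R1)·P(R1) + P(C|R2)·P(R2) + P(C|R3)·P(R3) + P(C|R4)·P(R4)
      = 0.086·0.24 + 0.081·0.5 + 0.118·0.06 + 0.037·0.2
      = 0.02064 + 0.0405 + 0.00708 + 0.0074 = 0.07562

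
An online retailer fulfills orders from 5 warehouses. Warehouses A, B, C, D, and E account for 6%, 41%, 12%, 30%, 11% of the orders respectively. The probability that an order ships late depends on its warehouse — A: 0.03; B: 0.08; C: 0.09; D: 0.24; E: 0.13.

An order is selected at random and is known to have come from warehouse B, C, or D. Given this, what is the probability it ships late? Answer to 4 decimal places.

0.1393

Let S = {B, C, D}.
P(S) = 0.41 + 0.12 + 0.3 = 0.83.
P(L ∩ S) = 0.08·0.41 + 0.09·0.12 + 0.24·0.3 = 0.0328 + 0.0108 + 0.072 = 0.1156.
P(L | S) = 0.1156 / 0.83 = 0.139277…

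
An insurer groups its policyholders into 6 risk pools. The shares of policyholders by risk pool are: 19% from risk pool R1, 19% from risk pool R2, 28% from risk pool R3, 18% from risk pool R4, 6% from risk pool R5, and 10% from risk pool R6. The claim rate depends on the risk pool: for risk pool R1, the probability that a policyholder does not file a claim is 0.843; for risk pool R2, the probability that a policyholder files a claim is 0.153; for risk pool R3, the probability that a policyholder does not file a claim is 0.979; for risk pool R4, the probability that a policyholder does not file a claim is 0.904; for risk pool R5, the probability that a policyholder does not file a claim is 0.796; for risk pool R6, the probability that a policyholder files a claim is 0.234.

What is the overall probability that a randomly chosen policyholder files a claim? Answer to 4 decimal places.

P(C) ≈ 0.1177

P(C|R1) = 1 − 0.843 = 0.157.
P(C|R3) = 1 − 0.979 = 0.021.
P(C|R4) = 1 − 0.904 = 0.096.
P(C|R5) = 1 − 0.796 = 0.204.
By the law of total probability,
P(C) = P(C|R1)·P(R1) + P(C|R2)·P(R2) + P(C|R3)·P(R3) + P(C|R4)·P(R4) + P(C|R5)·P(R5) + P(C|R6)·P(R6)
      = 0.157·0.19 + 0.153·0.19 + 0.021·0.28 + 0.096·0.18 + 0.204·0.06 + 0.234·0.1
      = 0.02983 + 0.02907 + 0.00588 + 0.01728 + 0.01224 + 0.0234 = 0.1177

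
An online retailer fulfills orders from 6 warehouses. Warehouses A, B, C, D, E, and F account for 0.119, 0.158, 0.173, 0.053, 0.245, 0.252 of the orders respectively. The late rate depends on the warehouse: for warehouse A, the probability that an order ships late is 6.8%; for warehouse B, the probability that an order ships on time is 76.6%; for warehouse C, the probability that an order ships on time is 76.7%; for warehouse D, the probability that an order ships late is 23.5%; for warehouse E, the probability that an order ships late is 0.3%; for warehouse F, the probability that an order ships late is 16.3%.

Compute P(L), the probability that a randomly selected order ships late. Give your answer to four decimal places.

P(L|B) = 1 − 0.766 = 0.234.
P(L|C) = 1 − 0.767 = 0.233.
Using total probability over the partition,
P(L) = P(L|A)·P(A) + P(L|B)·P(B) + P(L|C)·P(C) + P(L|D)·P(D) + P(L|E)·P(E) + P(L|F)·P(F)
      = 0.068·0.119 + 0.234·0.158 + 0.233·0.173 + 0.235·0.053 + 0.003·0.245 + 0.163·0.252
      = 0.008092 + 0.036972 + 0.040309 + 0.012455 + 0.000735 + 0.041076 = 0.139639

P(L) ≈ 0.1396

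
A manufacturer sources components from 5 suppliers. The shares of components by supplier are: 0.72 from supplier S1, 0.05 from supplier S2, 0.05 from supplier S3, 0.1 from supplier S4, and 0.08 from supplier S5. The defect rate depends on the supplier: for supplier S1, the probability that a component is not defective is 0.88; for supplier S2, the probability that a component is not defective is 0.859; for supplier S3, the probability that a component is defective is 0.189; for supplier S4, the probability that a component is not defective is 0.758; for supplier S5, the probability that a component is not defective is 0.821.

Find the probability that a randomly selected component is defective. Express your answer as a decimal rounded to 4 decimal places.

P(D) ≈ 0.1414

P(D|S1) = 1 − 0.88 = 0.12.
P(D|S2) = 1 − 0.859 = 0.141.
P(D|S4) = 1 − 0.758 = 0.242.
P(D|S5) = 1 − 0.821 = 0.179.
P(D) = P(D|S1)·P(S1) + P(D|S2)·P(S2) + P(D|S3)·P(S3) + P(D|S4)·P(S4) + P(D|S5)·P(S5)
      = 0.12·0.72 + 0.141·0.05 + 0.189·0.05 + 0.242·0.1 + 0.179·0.08
      = 0.0864 + 0.00705 + 0.00945 + 0.0242 + 0.01432 = 0.14142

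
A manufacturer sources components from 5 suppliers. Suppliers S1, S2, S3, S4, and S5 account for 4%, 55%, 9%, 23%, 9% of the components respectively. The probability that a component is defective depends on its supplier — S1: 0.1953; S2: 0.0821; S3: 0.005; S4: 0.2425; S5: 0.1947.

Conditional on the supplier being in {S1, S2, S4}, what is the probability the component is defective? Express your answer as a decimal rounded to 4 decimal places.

P(D|S) ≈ 0.1326

Let S = {S1, S2, S4}.
P(S) = 0.04 + 0.55 + 0.23 = 0.82.
P(D ∩ S) = 0.1953·0.04 + 0.0821·0.55 + 0.2425·0.23 = 0.007812 + 0.045155 + 0.055775 = 0.108742.
P(D | S) = 0.108742 / 0.82 = 0.132612…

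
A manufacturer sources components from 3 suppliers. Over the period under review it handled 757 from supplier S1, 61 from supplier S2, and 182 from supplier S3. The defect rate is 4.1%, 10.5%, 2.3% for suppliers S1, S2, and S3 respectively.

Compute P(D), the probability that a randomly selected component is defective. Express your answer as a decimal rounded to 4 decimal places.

P(D) ≈ 0.0416

Total: 757 + 61 + 182 = 1000.
P(S1) = 757/1000 = 0.757. P(S2) = 61/1000 = 0.061. P(S3) = 182/1000 = 0.182.
By the law of total probability,
P(D) = P(D|S1)·P(S1) + P(D|S2)·P(S2) + P(D|S3)·P(S3)
      = 0.041·0.757 + 0.105·0.061 + 0.023·0.182
      = 0.031037 + 0.006405 + 0.004186 = 0.041628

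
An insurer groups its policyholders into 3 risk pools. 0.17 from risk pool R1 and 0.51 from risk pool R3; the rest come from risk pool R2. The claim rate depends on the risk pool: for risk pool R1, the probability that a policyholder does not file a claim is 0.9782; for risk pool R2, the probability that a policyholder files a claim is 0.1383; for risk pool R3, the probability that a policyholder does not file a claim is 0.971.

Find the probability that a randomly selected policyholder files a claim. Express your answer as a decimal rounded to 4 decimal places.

P(C) ≈ 0.0628

P(R2) = 1 − (0.17 + 0.51) = 0.32.
P(C|R1) = 1 − 0.9782 = 0.0218.
P(C|R3) = 1 − 0.971 = 0.029.
By the law of total probability,
P(C) = P(C|R1)·P(R1) + P(C|R2)·P(R2) + P(C|R3)·P(R3)
      = 0.0218·0.17 + 0.1383·0.32 + 0.029·0.51
      = 0.003706 + 0.044256 + 0.01479 = 0.062752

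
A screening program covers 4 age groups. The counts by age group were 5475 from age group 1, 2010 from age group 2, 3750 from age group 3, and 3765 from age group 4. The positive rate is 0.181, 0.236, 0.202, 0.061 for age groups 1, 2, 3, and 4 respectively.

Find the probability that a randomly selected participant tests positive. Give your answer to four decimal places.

Total: 5475 + 2010 + 3750 + 3765 = 15000.
P(1) = 5475/15000 = 0.365. P(2) = 2010/15000 = 0.134. P(3) = 3750/15000 = 0.25. P(4) = 3765/15000 = 0.251.
P(T) = P(T|1)·P(1) + P(T|2)·P(2) + P(T|3)·P(3) + P(T|4)·P(4)
      = 0.181·0.365 + 0.236·0.134 + 0.202·0.25 + 0.061·0.251
      = 0.066065 + 0.031624 + 0.0505 + 0.015311 = 0.1635

0.1635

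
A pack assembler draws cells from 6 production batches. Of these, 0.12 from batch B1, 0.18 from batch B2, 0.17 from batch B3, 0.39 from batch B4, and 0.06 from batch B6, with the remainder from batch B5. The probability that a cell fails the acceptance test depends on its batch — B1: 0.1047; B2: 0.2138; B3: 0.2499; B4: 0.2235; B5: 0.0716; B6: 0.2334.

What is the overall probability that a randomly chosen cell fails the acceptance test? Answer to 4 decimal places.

P(B5) = 1 − (0.12 + 0.18 + 0.17 + 0.39 + 0.06) = 0.08.
P(F) = P(F|B1)·P(B1) + P(F|B2)·P(B2) + P(F|B3)·P(B3) + P(F|B4)·P(B4) + P(F|B5)·P(B5) + P(F|B6)·P(B6)
      = 0.1047·0.12 + 0.2138·0.18 + 0.2499·0.17 + 0.2235·0.39 + 0.0716·0.08 + 0.2334·0.06
      = 0.012564 + 0.038484 + 0.042483 + 0.087165 + 0.005728 + 0.014004 = 0.200428

P(F) ≈ 0.2004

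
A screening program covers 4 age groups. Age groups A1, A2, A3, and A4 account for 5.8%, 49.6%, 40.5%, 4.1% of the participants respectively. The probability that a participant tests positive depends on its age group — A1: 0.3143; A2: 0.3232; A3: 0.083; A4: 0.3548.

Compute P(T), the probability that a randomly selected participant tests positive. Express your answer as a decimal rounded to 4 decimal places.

By the law of total probability,
P(T) = P(T|A1)·P(A1) + P(T|A2)·P(A2) + P(T|A3)·P(A3) + P(T|A4)·P(A4)
      = 0.3143·0.058 + 0.3232·0.496 + 0.083·0.405 + 0.3548·0.041
      = 0.0182294 + 0.1603072 + 0.033615 + 0.0145468 = 0.2266984

0.2267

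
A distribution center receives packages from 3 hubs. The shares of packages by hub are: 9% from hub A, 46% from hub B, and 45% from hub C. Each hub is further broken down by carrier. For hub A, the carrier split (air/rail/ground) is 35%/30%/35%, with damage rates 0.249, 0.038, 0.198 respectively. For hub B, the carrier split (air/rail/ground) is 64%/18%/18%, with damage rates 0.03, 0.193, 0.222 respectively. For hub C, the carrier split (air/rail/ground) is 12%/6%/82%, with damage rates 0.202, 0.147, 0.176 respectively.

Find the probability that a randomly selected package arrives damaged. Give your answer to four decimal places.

P(D) ≈ 0.1381

P(D|A) = 0.35·0.249 + 0.3·0.038 + 0.35·0.198 = 0.08715 + 0.0114 + 0.0693 = 0.16785
P(D|B) = 0.64·0.03 + 0.18·0.193 + 0.18·0.222 = 0.0192 + 0.03474 + 0.03996 = 0.0939
P(D|C) = 0.12·0.202 + 0.06·0.147 + 0.82·0.176 = 0.02424 + 0.00882 + 0.14432 = 0.17738
Then overall,
P(D) = 0.09·0.16785 + 0.46·0.0939 + 0.45·0.17738
      = 0.0151065 + 0.043194 + 0.079821 = 0.1381215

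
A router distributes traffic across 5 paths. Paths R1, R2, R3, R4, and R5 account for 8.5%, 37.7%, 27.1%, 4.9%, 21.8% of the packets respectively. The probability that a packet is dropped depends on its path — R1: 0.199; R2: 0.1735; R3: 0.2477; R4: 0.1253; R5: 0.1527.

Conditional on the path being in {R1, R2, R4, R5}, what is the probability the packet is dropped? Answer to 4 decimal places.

P(L|S) ≈ 0.1670

Let S = {R1, R2, R4, R5}.
P(S) = 0.085 + 0.377 + 0.049 + 0.218 = 0.729.
P(L ∩ S) = 0.199·0.085 + 0.1735·0.377 + 0.1253·0.049 + 0.1527·0.218 = 0.016915 + 0.0654095 + 0.0061397 + 0.0332886 = 0.1217528.
P(L | S) = 0.1217528 / 0.729 = 0.167013…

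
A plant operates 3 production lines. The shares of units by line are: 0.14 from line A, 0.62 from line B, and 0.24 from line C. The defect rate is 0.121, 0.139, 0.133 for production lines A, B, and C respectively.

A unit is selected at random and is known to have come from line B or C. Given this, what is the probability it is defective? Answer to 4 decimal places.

Let S = {B, C}.
P(S) = 0.62 + 0.24 = 0.86.
P(D ∩ S) = 0.139·0.62 + 0.133·0.24 = 0.08618 + 0.03192 = 0.1181.
P(D | S) = 0.1181 / 0.86 = 0.137326…

P(D|S) ≈ 0.1373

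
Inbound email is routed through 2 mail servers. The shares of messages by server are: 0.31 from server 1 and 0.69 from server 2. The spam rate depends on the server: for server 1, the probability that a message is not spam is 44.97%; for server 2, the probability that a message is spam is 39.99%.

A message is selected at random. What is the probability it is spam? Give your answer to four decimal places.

0.4465

P(S|1) = 1 − 0.4497 = 0.5503.
P(S) = P(S|1)·P(1) + P(S|2)·P(2)
      = 0.5503·0.31 + 0.3999·0.69
      = 0.170593 + 0.275931 = 0.446524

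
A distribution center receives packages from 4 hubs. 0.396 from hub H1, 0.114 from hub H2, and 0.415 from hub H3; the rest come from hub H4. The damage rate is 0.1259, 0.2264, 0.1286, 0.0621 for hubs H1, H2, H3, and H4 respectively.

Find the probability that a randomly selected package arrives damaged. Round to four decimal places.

P(D) ≈ 0.1337

P(H4) = 1 − (0.396 + 0.114 + 0.415) = 0.075.
P(D) = P(D|H1)·P(H1) + P(D|H2)·P(H2) + P(D|H3)·P(H3) + P(D|H4)·P(H4)
      = 0.1259·0.396 + 0.2264·0.114 + 0.1286·0.415 + 0.0621·0.075
      = 0.0498564 + 0.0258096 + 0.053369 + 0.0046575 = 0.1336925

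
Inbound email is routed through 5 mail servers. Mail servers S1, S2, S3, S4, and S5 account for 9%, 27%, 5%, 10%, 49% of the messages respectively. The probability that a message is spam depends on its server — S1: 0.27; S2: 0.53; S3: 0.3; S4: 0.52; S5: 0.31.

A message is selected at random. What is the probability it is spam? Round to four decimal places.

P(S) = P(S|S1)·P(S1) + P(S|S2)·P(S2) + P(S|S3)·P(S3) + P(S|S4)·P(S4) + P(S|S5)·P(S5)
      = 0.27·0.09 + 0.53·0.27 + 0.3·0.05 + 0.52·0.1 + 0.31·0.49
      = 0.0243 + 0.1431 + 0.015 + 0.052 + 0.1519 = 0.3863

0.3863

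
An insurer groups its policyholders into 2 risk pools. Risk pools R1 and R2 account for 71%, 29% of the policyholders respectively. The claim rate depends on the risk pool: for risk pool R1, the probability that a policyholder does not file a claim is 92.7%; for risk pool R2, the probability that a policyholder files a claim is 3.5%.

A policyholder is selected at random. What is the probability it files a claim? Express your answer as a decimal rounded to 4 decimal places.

P(C|R1) = 1 − 0.927 = 0.073.
P(C) = P(C|R1)·P(R1) + P(C|R2)·P(R2)
      = 0.073·0.71 + 0.035·0.29
      = 0.05183 + 0.01015 = 0.06198

0.0620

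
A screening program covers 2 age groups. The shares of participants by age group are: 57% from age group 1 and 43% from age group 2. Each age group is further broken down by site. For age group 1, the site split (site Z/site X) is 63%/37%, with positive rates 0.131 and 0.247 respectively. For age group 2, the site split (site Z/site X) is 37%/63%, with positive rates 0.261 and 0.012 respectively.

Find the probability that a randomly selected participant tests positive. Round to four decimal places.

P(T|1) = 0.63·0.131 + 0.37·0.247 = 0.08253 + 0.09139 = 0.17392
P(T|2) = 0.37·0.261 + 0.63·0.012 = 0.09657 + 0.00756 = 0.10413
By total probability over the outer partition,
P(T) = 0.57·0.17392 + 0.43·0.10413
      = 0.0991344 + 0.0447759 = 0.1439103

P(T) ≈ 0.1439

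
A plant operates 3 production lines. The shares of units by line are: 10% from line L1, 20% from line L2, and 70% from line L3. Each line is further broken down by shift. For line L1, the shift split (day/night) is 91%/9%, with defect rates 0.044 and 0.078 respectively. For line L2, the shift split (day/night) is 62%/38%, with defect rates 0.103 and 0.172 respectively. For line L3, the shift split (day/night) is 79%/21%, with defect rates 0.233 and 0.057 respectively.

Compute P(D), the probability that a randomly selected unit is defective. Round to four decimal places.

P(D) ≈ 0.1678

P(D|L1) = 0.91·0.044 + 0.09·0.078 = 0.04004 + 0.00702 = 0.04706
P(D|L2) = 0.62·0.103 + 0.38·0.172 = 0.06386 + 0.06536 = 0.12922
P(D|L3) = 0.79·0.233 + 0.21·0.057 = 0.18407 + 0.01197 = 0.19604
Then overall,
P(D) = 0.1·0.04706 + 0.2·0.12922 + 0.7·0.19604
      = 0.004706 + 0.025844 + 0.137228 = 0.167778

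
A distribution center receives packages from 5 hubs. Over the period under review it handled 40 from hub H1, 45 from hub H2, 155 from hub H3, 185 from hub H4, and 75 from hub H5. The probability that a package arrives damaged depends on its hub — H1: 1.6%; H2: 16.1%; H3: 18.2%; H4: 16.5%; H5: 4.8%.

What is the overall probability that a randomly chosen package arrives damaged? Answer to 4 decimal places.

P(D) ≈ 0.1404

Total: 40 + 45 + 155 + 185 + 75 = 500.
P(H1) = 40/500 = 0.08. P(H2) = 45/500 = 0.09. P(H3) = 155/500 = 0.31. P(H4) = 185/500 = 0.37. P(H5) = 75/500 = 0.15.
P(D) = P(D|H1)·P(H1) + P(D|H2)·P(H2) + P(D|H3)·P(H3) + P(D|H4)·P(H4) + P(D|H5)·P(H5)
      = 0.016·0.08 + 0.161·0.09 + 0.182·0.31 + 0.165·0.37 + 0.048·0.15
      = 0.00128 + 0.01449 + 0.05642 + 0.06105 + 0.0072 = 0.14044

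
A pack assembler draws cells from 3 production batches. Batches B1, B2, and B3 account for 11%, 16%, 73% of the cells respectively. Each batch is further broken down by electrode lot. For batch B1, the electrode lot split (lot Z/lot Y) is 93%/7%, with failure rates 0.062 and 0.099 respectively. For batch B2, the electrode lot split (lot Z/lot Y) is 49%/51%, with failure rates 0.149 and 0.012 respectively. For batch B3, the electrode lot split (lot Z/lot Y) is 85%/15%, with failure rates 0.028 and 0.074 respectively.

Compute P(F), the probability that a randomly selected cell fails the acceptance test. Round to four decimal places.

P(F|B1) = 0.93·0.062 + 0.07·0.099 = 0.05766 + 0.00693 = 0.06459
P(F|B2) = 0.49·0.149 + 0.51·0.012 = 0.07301 + 0.00612 = 0.07913
P(F|B3) = 0.85·0.028 + 0.15·0.074 = 0.0238 + 0.0111 = 0.0349
By total probability over the outer partition,
P(F) = 0.11·0.06459 + 0.16·0.07913 + 0.73·0.0349
      = 0.0071049 + 0.0126608 + 0.025477 = 0.0452427

0.0452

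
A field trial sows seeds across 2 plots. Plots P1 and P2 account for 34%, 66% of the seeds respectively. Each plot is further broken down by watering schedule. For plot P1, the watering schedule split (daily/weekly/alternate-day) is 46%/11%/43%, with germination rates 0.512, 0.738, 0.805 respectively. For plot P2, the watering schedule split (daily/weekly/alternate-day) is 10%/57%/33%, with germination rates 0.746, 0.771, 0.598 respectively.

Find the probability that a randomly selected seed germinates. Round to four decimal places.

P(G|P1) = 0.46·0.512 + 0.11·0.738 + 0.43·0.805 = 0.23552 + 0.08118 + 0.34615 = 0.66285
P(G|P2) = 0.1·0.746 + 0.57·0.771 + 0.33·0.598 = 0.0746 + 0.43947 + 0.19734 = 0.71141
By total probability over the outer partition,
P(G) = 0.34·0.66285 + 0.66·0.71141
      = 0.225369 + 0.4695306 = 0.6948996

P(G) ≈ 0.6949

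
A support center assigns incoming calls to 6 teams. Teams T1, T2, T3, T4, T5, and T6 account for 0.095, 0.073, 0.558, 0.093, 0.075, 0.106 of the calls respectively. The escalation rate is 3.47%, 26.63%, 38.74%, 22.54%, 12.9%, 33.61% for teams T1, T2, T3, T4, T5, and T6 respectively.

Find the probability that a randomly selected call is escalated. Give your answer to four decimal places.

P(E) ≈ 0.3052

P(E) = P(E|T1)·P(T1) + P(E|T2)·P(T2) + P(E|T3)·P(T3) + P(E|T4)·P(T4) + P(E|T5)·P(T5) + P(E|T6)·P(T6)
      = 0.0347·0.095 + 0.2663·0.073 + 0.3874·0.558 + 0.2254·0.093 + 0.129·0.075 + 0.3361·0.106
      = 0.0032965 + 0.0194399 + 0.2161692 + 0.0209622 + 0.009675 + 0.0356266 = 0.3051694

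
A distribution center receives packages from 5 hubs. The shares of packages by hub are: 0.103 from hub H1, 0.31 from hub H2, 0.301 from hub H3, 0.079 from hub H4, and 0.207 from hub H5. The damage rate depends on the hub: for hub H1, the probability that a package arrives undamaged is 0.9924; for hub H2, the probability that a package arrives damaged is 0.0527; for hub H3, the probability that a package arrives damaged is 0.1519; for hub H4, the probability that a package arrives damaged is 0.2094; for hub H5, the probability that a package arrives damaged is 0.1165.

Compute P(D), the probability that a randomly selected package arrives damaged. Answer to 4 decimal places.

P(D|H1) = 1 − 0.9924 = 0.0076.
P(D) = P(D|H1)·P(H1) + P(D|H2)·P(H2) + P(D|H3)·P(H3) + P(D|H4)·P(H4) + P(D|H5)·P(H5)
      = 0.0076·0.103 + 0.0527·0.31 + 0.1519·0.301 + 0.2094·0.079 + 0.1165·0.207
      = 0.0007828 + 0.016337 + 0.0457219 + 0.0165426 + 0.0241155 = 0.1034998

P(D) ≈ 0.1035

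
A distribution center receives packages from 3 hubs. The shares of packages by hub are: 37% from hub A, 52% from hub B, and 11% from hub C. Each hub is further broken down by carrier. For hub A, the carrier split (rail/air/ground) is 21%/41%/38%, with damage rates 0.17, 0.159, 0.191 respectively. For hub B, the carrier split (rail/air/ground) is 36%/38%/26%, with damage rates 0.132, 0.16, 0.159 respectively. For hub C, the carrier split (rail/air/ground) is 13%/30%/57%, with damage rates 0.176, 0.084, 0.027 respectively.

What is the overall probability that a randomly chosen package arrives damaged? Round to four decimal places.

P(D|A) = 0.21·0.17 + 0.41·0.159 + 0.38·0.191 = 0.0357 + 0.06519 + 0.07258 = 0.17347
P(D|B) = 0.36·0.132 + 0.38·0.16 + 0.26·0.159 = 0.04752 + 0.0608 + 0.04134 = 0.14966
P(D|C) = 0.13·0.176 + 0.3·0.084 + 0.57·0.027 = 0.02288 + 0.0252 + 0.01539 = 0.06347
Then overall,
P(D) = 0.37·0.17347 + 0.52·0.14966 + 0.11·0.06347
      = 0.0641839 + 0.0778232 + 0.0069817 = 0.1489888

0.1490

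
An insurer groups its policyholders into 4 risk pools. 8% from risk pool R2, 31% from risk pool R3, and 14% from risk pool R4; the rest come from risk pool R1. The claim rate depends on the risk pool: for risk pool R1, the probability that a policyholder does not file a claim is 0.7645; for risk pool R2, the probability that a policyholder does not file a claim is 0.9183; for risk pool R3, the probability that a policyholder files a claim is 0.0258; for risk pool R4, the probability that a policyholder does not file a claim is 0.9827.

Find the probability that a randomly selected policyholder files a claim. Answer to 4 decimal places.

P(C) ≈ 0.1276

P(R1) = 1 − (0.08 + 0.31 + 0.14) = 0.47.
P(C|R1) = 1 − 0.7645 = 0.2355.
P(C|R2) = 1 − 0.9183 = 0.0817.
P(C|R4) = 1 − 0.9827 = 0.0173.
P(C) = P(C|R1)·P(R1) + P(C|R2)·P(R2) + P(C|R3)·P(R3) + P(C|R4)·P(R4)
      = 0.2355·0.47 + 0.0817·0.08 + 0.0258·0.31 + 0.0173·0.14
      = 0.110685 + 0.006536 + 0.007998 + 0.002422 = 0.127641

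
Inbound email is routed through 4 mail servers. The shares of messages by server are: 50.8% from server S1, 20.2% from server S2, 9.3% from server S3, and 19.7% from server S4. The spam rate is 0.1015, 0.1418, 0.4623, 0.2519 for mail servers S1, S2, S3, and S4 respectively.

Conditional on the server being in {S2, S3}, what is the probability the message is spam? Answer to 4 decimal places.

P(S|J) ≈ 0.2428

Let J = {S2, S3}.
P(J) = 0.202 + 0.093 = 0.295.
P(S ∩ J) = 0.1418·0.202 + 0.4623·0.093 = 0.0286436 + 0.0429939 = 0.0716375.
P(S | J) = 0.0716375 / 0.295 = 0.242839…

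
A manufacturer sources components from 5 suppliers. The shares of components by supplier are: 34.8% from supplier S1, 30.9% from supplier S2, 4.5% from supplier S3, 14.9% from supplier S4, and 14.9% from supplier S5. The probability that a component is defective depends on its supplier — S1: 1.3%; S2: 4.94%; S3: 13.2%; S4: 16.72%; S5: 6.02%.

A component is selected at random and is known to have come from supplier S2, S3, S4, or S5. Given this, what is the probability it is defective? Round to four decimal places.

Let S = {S2, S3, S4, S5}.
P(S) = 0.309 + 0.045 + 0.149 + 0.149 = 0.652.
P(D ∩ S) = 0.0494·0.309 + 0.132·0.045 + 0.1672·0.149 + 0.0602·0.149 = 0.0152646 + 0.00594 + 0.0249128 + 0.0089698 = 0.0550872.
P(D | S) = 0.0550872 / 0.652 = 0.084490…

P(D|S) ≈ 0.0845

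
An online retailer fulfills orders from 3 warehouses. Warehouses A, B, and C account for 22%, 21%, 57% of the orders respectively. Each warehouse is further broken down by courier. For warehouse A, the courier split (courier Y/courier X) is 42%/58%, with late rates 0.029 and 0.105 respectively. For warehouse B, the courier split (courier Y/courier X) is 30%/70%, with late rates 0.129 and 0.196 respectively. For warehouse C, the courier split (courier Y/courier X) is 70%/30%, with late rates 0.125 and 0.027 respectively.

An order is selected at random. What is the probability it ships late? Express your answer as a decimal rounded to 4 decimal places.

P(L|A) = 0.42·0.029 + 0.58·0.105 = 0.01218 + 0.0609 = 0.07308
P(L|B) = 0.3·0.129 + 0.7·0.196 = 0.0387 + 0.1372 = 0.1759
P(L|C) = 0.7·0.125 + 0.3·0.027 = 0.0875 + 0.0081 = 0.0956
Then overall,
P(L) = 0.22·0.07308 + 0.21·0.1759 + 0.57·0.0956
      = 0.0160776 + 0.036939 + 0.054492 = 0.1075086

P(L) ≈ 0.1075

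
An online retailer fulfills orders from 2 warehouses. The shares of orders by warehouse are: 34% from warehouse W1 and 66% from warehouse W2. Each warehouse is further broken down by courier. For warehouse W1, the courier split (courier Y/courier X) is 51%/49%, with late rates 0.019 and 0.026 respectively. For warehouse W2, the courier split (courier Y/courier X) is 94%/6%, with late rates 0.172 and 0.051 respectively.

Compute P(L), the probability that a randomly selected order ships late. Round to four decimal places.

P(L|W1) = 0.51·0.019 + 0.49·0.026 = 0.00969 + 0.01274 = 0.02243
P(L|W2) = 0.94·0.172 + 0.06·0.051 = 0.16168 + 0.00306 = 0.16474
By total probability over the outer partition,
P(L) = 0.34·0.02243 + 0.66·0.16474
      = 0.0076262 + 0.1087284 = 0.1163546

P(L) ≈ 0.1164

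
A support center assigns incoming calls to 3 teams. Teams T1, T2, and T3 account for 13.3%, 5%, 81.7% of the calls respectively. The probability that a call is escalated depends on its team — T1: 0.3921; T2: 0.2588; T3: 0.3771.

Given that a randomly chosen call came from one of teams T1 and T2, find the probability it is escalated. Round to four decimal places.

0.3557

Let S = {T1, T2}.
P(S) = 0.133 + 0.05 = 0.183.
P(E ∩ S) = 0.3921·0.133 + 0.2588·0.05 = 0.0521493 + 0.01294 = 0.0650893.
P(E | S) = 0.0650893 / 0.183 = 0.355679…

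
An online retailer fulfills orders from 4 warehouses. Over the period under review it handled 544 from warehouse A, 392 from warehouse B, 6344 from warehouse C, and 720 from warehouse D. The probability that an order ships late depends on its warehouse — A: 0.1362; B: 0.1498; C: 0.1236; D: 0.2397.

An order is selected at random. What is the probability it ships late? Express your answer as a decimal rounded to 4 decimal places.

P(L) ≈ 0.1362

Total: 544 + 392 + 6344 + 720 = 8000.
P(A) = 544/8000 = 0.068. P(B) = 392/8000 = 0.049. P(C) = 6344/8000 = 0.793. P(D) = 720/8000 = 0.09.
P(L) = P(L|A)·P(A) + P(L|B)·P(B) + P(L|C)·P(C) + P(L|D)·P(D)
      = 0.1362·0.068 + 0.1498·0.049 + 0.1236·0.793 + 0.2397·0.09
      = 0.0092616 + 0.0073402 + 0.0980148 + 0.021573 = 0.1361896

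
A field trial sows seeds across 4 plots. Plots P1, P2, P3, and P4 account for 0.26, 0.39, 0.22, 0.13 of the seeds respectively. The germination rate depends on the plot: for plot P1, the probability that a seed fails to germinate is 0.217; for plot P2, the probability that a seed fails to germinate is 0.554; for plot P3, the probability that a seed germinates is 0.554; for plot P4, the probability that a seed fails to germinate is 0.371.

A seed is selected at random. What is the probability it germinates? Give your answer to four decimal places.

0.5812

P(G|P1) = 1 − 0.217 = 0.783.
P(G|P2) = 1 − 0.554 = 0.446.
P(G|P4) = 1 − 0.371 = 0.629.
P(G) = P(G|P1)·P(P1) + P(G|P2)·P(P2) + P(G|P3)·P(P3) + P(G|P4)·P(P4)
      = 0.783·0.26 + 0.446·0.39 + 0.554·0.22 + 0.629·0.13
      = 0.20358 + 0.17394 + 0.12188 + 0.08177 = 0.58117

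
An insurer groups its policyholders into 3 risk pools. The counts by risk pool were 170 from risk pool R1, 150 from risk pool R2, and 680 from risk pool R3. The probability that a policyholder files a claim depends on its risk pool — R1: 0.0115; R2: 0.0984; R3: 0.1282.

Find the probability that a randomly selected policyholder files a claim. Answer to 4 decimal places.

P(C) ≈ 0.1039

Total: 170 + 150 + 680 = 1000.
P(R1) = 170/1000 = 0.17. P(R2) = 150/1000 = 0.15. P(R3) = 680/1000 = 0.68.
P(C) = P(C|R1)·P(R1) + P(C|R2)·P(R2) + P(C|R3)·P(R3)
      = 0.0115·0.17 + 0.0984·0.15 + 0.1282·0.68
      = 0.001955 + 0.01476 + 0.087176 = 0.103891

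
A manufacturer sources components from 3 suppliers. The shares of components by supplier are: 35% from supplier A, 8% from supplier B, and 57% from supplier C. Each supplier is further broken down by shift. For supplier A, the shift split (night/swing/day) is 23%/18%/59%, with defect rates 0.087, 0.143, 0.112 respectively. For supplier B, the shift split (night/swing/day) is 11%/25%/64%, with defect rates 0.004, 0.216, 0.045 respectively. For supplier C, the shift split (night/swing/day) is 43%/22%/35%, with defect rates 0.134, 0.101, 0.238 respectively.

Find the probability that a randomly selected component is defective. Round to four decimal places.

0.1388

P(D|A) = 0.23·0.087 + 0.18·0.143 + 0.59·0.112 = 0.02001 + 0.02574 + 0.06608 = 0.11183
P(D|B) = 0.11·0.004 + 0.25·0.216 + 0.64·0.045 = 0.00044 + 0.054 + 0.0288 = 0.08324
P(D|C) = 0.43·0.134 + 0.22·0.101 + 0.35·0.238 = 0.05762 + 0.02222 + 0.0833 = 0.16314
Then overall,
P(D) = 0.35·0.11183 + 0.08·0.08324 + 0.57·0.16314
      = 0.0391405 + 0.0066592 + 0.0929898 = 0.1387895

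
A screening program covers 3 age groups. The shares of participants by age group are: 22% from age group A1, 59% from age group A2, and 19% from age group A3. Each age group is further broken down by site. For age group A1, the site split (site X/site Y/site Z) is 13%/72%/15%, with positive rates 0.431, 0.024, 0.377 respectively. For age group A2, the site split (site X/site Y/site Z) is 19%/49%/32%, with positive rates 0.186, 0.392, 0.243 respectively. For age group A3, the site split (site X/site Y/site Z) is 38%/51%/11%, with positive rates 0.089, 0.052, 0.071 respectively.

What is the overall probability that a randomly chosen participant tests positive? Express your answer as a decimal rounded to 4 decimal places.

P(T) ≈ 0.2216

P(T|A1) = 0.13·0.431 + 0.72·0.024 + 0.15·0.377 = 0.05603 + 0.01728 + 0.05655 = 0.12986
P(T|A2) = 0.19·0.186 + 0.49·0.392 + 0.32·0.243 = 0.03534 + 0.19208 + 0.07776 = 0.30518
P(T|A3) = 0.38·0.089 + 0.51·0.052 + 0.11·0.071 = 0.03382 + 0.02652 + 0.00781 = 0.06815
By total probability over the outer partition,
P(T) = 0.22·0.12986 + 0.59·0.30518 + 0.19·0.06815
      = 0.0285692 + 0.1800562 + 0.0129485 = 0.2215739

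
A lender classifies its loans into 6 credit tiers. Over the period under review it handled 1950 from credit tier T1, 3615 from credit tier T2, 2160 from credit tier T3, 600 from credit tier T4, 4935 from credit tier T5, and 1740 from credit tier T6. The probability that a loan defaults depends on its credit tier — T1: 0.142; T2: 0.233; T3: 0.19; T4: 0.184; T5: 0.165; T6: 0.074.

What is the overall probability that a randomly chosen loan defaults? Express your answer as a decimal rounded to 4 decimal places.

Total: 1950 + 3615 + 2160 + 600 + 4935 + 1740 = 15000.
P(T1) = 1950/15000 = 0.13. P(T2) = 3615/15000 = 0.241. P(T3) = 2160/15000 = 0.144. P(T4) = 600/15000 = 0.04. P(T5) = 4935/15000 = 0.329. P(T6) = 1740/15000 = 0.116.
Summing over the partition,
P(D) = P(D|T1)·P(T1) + P(D|T2)·P(T2) + P(D|T3)·P(T3) + P(D|T4)·P(T4) + P(D|T5)·P(T5) + P(D|T6)·P(T6)
      = 0.142·0.13 + 0.233·0.241 + 0.19·0.144 + 0.184·0.04 + 0.165·0.329 + 0.074·0.116
      = 0.01846 + 0.056153 + 0.02736 + 0.00736 + 0.054285 + 0.008584 = 0.172202

P(D) ≈ 0.1722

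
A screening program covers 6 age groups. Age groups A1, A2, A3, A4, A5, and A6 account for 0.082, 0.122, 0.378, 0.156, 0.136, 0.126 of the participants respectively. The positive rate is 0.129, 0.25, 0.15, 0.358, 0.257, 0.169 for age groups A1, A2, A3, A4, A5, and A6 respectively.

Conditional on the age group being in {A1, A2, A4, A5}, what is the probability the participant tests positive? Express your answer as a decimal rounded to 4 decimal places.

Let S = {A1, A2, A4, A5}.
P(S) = 0.082 + 0.122 + 0.156 + 0.136 = 0.496.
P(T ∩ S) = 0.129·0.082 + 0.25·0.122 + 0.358·0.156 + 0.257·0.136 = 0.010578 + 0.0305 + 0.055848 + 0.034952 = 0.131878.
P(T | S) = 0.131878 / 0.496 = 0.265883…

P(T|S) ≈ 0.2659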